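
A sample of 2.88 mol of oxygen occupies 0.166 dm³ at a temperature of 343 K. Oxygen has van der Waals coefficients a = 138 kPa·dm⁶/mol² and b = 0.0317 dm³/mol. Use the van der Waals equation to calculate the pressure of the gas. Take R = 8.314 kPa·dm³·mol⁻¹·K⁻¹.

P ≈ 68401 kPa

P = nRT/(V − nb) − a n²/V²
nRT/(V − nb) = (2.88)(8.314)(343)/(0.166 − 2.88×0.0317) = 8212.9/0.074704 = 109939 kPa
a n²/V² = (138)(2.88)²/(0.166)² = 41538 kPa
P = 109939 − 41538 = 68401 kPa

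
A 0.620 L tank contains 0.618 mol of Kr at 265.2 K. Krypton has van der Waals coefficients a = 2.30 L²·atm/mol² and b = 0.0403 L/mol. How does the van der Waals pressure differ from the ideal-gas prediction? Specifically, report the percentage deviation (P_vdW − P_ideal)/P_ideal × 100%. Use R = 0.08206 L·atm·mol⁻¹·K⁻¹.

Ideal: P_ideal = nRT/V = (0.618)(0.08206)(265.2)/0.620 = 21.6921 atm
vdW: P = nRT/(V − nb) − a n²/V² = 13.4491/0.595095 − 0.878425/0.384400 = 22.5999 − 2.28518 = 20.3147 atm
% deviation = (20.3147 − 21.6921)/21.6921 × 100% = -6.35%

-6.35 %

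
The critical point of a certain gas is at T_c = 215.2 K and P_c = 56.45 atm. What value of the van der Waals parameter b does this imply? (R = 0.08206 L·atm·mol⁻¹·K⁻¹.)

From T_c = 8a/(27Rb) and P_c = a/(27b²): b = R T_c/(8 P_c).
b = (0.08206)(215.2)/(8×56.45) = 17.659/451.60 = 0.03910 L/mol

b ≈ 0.03910 L/mol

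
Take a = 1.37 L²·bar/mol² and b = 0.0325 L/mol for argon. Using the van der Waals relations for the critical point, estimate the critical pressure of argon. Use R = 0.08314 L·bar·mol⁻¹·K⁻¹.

For a van der Waals gas, P_c = a/(27b²).
P_c = 1.37/(27×(0.0325)²) = 1.37/0.028519 = 48.04 bar

P_c ≈ 48.04 bar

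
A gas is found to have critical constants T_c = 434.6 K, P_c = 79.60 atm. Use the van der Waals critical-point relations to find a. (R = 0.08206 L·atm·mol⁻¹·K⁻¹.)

From T_c = 8a/(27Rb) and P_c = a/(27b²): a = 27 R² T_c²/(64 P_c).
a = 27×(0.08206)²×(434.6)²/(64×79.60) = 34340/5094.4 = 6.741 L²·atm/mol²

a ≈ 6.741 L²·atm/mol²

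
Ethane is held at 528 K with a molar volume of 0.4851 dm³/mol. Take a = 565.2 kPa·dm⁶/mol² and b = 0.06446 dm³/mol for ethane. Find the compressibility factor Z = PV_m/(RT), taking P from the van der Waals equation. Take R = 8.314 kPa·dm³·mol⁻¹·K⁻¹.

P = RT/(V_m − b) − a/V_m² = (8.314)(528)/(0.4851 − 0.06446) − 565.2/(0.4851)²
  = 4389.8/0.42064 − 2401.8 = 10436 − 2401.8 = 8034 kPa
Z = PV_m/(RT) = (8034)(0.4851)/((8.314)(528)) = 3897.3/4389.8 = 0.8878

Z ≈ 0.8878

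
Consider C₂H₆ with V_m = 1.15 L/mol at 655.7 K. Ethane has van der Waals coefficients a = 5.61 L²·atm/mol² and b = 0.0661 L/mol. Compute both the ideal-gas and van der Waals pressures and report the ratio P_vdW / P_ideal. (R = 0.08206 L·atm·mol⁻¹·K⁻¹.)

P_vdW / P_ideal ≈ 0.9703

Ideal: P_ideal = RT/V_m = (0.08206)(655.7)/1.15 = 46.7885 atm
vdW: P = RT/(V_m − b) − a/V_m² = 53.8067/1.08390 − 5.61/1.32250 = 49.6418 − 4.24197 = 45.3998 atm
Ratio = 45.3998/46.7885 = 0.9703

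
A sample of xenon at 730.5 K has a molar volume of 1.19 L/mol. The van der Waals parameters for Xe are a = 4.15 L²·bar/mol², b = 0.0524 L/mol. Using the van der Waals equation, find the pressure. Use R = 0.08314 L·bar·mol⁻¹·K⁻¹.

P = RT/(V_m − b) − a/V_m²
RT/(V_m − b) = (0.08314)(730.5)/(1.19 − 0.0524) = 60.734/1.1376 = 53.388 bar
a/V_m² = 4.15/(1.19)² = 2.9306 bar
P = 53.388 − 2.9306 = 50.46 bar

P ≈ 50.46 bar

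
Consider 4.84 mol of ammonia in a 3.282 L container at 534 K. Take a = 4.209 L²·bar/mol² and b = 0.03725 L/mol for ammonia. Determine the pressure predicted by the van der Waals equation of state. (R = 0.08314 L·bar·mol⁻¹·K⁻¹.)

P = nRT/(V − nb) − a n²/V²
nRT/(V − nb) = (4.84)(0.08314)(534)/(3.282 − 4.84×0.03725) = 214.88/3.1017 = 69.278 bar
a n²/V² = (4.209)(4.84)²/(3.282)² = 9.1536 bar
P = 69.278 − 9.1536 = 60.12 bar

P ≈ 60.12 bar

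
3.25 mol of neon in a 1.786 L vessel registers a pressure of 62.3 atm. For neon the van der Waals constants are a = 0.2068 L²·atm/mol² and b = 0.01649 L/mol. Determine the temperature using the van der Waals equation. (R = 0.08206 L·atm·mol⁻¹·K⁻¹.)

T ≈ 409.1 K

T = (P + a n²/V²)(V − nb)/(nR)
P + a n²/V² = 62.3 + (0.2068)(3.25)²/(1.786)² = 62.985 atm
V − nb = 1.786 − (3.25)(0.01649) = 1.7324 L
T = (62.985)(1.7324)/((3.25)(0.08206)) = 409.1 K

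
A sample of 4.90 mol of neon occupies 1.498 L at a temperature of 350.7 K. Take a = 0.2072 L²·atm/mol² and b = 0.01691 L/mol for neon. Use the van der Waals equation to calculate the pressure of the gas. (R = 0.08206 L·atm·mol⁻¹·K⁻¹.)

P ≈ 97.43 atm

P = nRT/(V − nb) − a n²/V²
nRT/(V − nb) = (4.90)(0.08206)(350.7)/(1.498 − 4.90×0.01691) = 141.01/1.4151 = 99.647 atm
a n²/V² = (0.2072)(4.90)²/(1.498)² = 2.2170 atm
P = 99.647 − 2.2170 = 97.43 atm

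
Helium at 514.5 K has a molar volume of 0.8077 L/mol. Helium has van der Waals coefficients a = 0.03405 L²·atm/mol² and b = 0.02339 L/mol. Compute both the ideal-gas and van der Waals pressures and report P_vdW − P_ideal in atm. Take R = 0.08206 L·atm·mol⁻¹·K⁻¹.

Ideal: P_ideal = RT/V_m = (0.08206)(514.5)/0.8077 = 52.2717 atm
vdW: P = RT/(V_m − b) − a/V_m² = 42.2199/0.784310 − 0.03405/0.652379 = 53.8306 − 0.0521936 = 53.7784 atm
ΔP = 53.7784 − 52.2717 = 1.507 atm

ΔP ≈ 1.507 atm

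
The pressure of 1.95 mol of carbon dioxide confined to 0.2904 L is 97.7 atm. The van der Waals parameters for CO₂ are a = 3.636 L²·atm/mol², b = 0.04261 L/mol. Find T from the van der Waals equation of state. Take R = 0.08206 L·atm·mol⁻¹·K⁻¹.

T ≈ 339.0 K

T = (P + a n²/V²)(V − nb)/(nR)
P + a n²/V² = 97.7 + (3.636)(1.95)²/(0.2904)² = 261.65 atm
V − nb = 0.2904 − (1.95)(0.04261) = 0.20731 L
T = (261.65)(0.20731)/((1.95)(0.08206)) = 339.0 K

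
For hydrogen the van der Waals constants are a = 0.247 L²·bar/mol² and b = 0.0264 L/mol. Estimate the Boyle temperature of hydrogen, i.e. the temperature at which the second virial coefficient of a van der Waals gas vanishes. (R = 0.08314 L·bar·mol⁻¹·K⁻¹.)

For a van der Waals gas the second virial coefficient B₂ = b − a/(RT) vanishes at T_B = a/(Rb).
T_B = 0.247/(0.08314×0.0264) = 0.247/0.0021949 = 112.5 K

T_B ≈ 112.5 K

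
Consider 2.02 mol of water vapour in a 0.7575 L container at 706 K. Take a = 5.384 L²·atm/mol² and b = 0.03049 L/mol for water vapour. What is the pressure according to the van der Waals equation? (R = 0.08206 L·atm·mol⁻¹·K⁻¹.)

P ≈ 129.9 atm

P = nRT/(V − nb) − a n²/V²
nRT/(V − nb) = (2.02)(0.08206)(706)/(0.7575 − 2.02×0.03049) = 117.03/0.69591 = 168.17 atm
a n²/V² = (5.384)(2.02)²/(0.7575)² = 38.286 atm
P = 168.17 − 38.286 = 129.9 atm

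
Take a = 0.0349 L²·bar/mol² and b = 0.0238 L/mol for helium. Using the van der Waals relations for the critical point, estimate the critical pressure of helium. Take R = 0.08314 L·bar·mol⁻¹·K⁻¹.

For a van der Waals gas, P_c = a/(27b²).
P_c = 0.0349/(27×(0.0238)²) = 0.0349/0.015294 = 2.282 bar

P_c ≈ 2.282 bar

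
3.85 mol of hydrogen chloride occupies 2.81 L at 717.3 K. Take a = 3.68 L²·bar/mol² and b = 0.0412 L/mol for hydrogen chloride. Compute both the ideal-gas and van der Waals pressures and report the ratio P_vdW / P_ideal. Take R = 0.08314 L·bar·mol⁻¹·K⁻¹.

Ideal: P_ideal = nRT/V = (3.85)(0.08314)(717.3)/2.81 = 81.7081 bar
vdW: P = nRT/(V − nb) − a n²/V² = 229.600/2.65138 − 54.5468/7.89610 = 86.5964 − 6.90807 = 79.6883 bar
Ratio = 79.6883/81.7081 = 0.9753

P_vdW / P_ideal ≈ 0.9753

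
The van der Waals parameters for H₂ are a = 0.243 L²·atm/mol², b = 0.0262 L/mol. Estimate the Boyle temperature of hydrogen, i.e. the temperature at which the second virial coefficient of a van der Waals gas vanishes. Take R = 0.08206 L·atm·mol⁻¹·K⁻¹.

T_B ≈ 113.0 K

For a van der Waals gas the second virial coefficient B₂ = b − a/(RT) vanishes at T_B = a/(Rb).
T_B = 0.243/(0.08206×0.0262) = 0.243/0.0021500 = 113.0 K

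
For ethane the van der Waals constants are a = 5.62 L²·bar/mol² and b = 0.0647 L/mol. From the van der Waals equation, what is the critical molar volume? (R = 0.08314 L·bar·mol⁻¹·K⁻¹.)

For a van der Waals gas, V_m,c = 3b.
V_m,c = 3×0.0647 = 0.1941 L/mol

V_m,c ≈ 0.1941 L/mol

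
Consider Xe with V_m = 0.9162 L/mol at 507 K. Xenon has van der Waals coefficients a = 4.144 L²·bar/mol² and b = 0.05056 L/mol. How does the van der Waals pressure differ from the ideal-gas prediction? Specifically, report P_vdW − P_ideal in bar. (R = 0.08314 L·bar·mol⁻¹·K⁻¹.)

ΔP ≈ -2.250 bar

Ideal: P_ideal = RT/V_m = (0.08314)(507)/0.9162 = 46.0074 bar
vdW: P = RT/(V_m − b) − a/V_m² = 42.1520/0.865640 − 4.144/0.839422 = 48.6946 − 4.93673 = 43.7579 bar
ΔP = 43.7579 − 46.0074 = -2.250 bar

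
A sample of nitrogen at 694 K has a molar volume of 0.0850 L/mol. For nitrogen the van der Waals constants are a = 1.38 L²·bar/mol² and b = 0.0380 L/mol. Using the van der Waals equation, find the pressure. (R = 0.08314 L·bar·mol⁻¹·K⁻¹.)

P = RT/(V_m − b) − a/V_m²
RT/(V_m − b) = (0.08314)(694)/(0.0850 − 0.0380) = 57.699/0.047000 = 1227.6 bar
a/V_m² = 1.38/(0.0850)² = 191.00 bar
P = 1227.6 − 191.00 = 1037 bar

P ≈ 1037 bar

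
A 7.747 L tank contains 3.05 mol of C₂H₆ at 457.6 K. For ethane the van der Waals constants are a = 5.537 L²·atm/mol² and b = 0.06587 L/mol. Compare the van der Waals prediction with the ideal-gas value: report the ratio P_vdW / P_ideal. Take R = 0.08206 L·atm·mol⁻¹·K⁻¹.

P_vdW / P_ideal ≈ 0.9686

Ideal: P_ideal = nRT/V = (3.05)(0.08206)(457.6)/7.747 = 14.7837 atm
vdW: P = nRT/(V − nb) − a n²/V² = 114.530/7.54610 − 51.5079/60.0160 = 15.1774 − 0.858236 = 14.3192 atm
Ratio = 14.3192/14.7837 = 0.9686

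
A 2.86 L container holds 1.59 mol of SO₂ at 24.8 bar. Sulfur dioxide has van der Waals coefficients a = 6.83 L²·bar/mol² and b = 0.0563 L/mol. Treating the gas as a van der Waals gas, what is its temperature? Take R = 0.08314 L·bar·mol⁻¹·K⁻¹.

T = (P + a n²/V²)(V − nb)/(nR)
P + a n²/V² = 24.8 + (6.83)(1.59)²/(2.86)² = 26.911 bar
V − nb = 2.86 − (1.59)(0.0563) = 2.7705 L
T = (26.911)(2.7705)/((1.59)(0.08314)) = 564.0 K

T ≈ 564.0 K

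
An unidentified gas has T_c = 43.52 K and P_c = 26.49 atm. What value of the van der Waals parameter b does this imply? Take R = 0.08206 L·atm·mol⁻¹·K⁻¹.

b ≈ 0.01685 L/mol

From T_c = 8a/(27Rb) and P_c = a/(27b²): b = R T_c/(8 P_c).
b = (0.08206)(43.52)/(8×26.49) = 3.5713/211.92 = 0.01685 L/mol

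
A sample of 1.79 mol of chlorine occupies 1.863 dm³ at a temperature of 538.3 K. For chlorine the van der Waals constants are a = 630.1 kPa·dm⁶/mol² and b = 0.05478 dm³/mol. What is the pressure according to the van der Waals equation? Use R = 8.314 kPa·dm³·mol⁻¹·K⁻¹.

P ≈ 3957 kPa

P = nRT/(V − nb) − a n²/V²
nRT/(V − nb) = (1.79)(8.314)(538.3)/(1.863 − 1.79×0.05478) = 8011.0/1.7649 = 4539.1 kPa
a n²/V² = (630.1)(1.79)²/(1.863)² = 581.69 kPa
P = 4539.1 − 581.69 = 3957 kPa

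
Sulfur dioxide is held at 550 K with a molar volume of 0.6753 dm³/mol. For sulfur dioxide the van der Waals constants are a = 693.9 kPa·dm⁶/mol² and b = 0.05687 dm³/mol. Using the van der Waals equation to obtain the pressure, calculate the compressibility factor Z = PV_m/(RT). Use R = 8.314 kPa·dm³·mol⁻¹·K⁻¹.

Z ≈ 0.8672

P = RT/(V_m − b) − a/V_m² = (8.314)(550)/(0.6753 − 0.05687) − 693.9/(0.6753)²
  = 4572.7/0.61843 − 1521.6 = 7394.0 − 1521.6 = 5872.4 kPa
Z = PV_m/(RT) = (5872.4)(0.6753)/((8.314)(550)) = 3965.6/4572.7 = 0.8672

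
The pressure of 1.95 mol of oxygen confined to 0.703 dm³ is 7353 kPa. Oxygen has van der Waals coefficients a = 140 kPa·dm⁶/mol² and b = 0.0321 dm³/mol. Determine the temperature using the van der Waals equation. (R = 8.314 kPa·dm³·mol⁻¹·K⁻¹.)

T = (P + a n²/V²)(V − nb)/(nR)
P + a n²/V² = 7353 + (140)(1.95)²/(0.703)² = 8430.2 kPa
V − nb = 0.703 − (1.95)(0.0321) = 0.64041 dm³
T = (8430.2)(0.64041)/((1.95)(8.314)) = 333.0 K

T ≈ 333.0 K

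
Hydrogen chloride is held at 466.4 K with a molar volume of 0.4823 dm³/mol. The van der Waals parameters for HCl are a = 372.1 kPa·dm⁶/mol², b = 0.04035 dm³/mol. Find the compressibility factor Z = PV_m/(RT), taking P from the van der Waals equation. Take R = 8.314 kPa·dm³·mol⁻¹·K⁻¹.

P = RT/(V_m − b) − a/V_m² = (8.314)(466.4)/(0.4823 − 0.04035) − 372.1/(0.4823)²
  = 3877.6/0.44195 − 1599.7 = 8773.8 − 1599.7 = 7174.1 kPa
Z = PV_m/(RT) = (7174.1)(0.4823)/((8.314)(466.4)) = 3460.1/3877.6 = 0.8923

Z ≈ 0.8923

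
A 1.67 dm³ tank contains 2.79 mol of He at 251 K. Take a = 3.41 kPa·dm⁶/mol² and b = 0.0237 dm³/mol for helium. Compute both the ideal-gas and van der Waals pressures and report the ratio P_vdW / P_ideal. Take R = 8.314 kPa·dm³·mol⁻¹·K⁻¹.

Ideal: P_ideal = nRT/V = (2.79)(8.314)(251)/1.67 = 3486.35 kPa
vdW: P = nRT/(V − nb) − a n²/V² = 5822.21/1.60388 − 26.5438/2.78890 = 3630.08 − 9.51766 = 3620.56 kPa
Ratio = 3620.56/3486.35 = 1.038

P_vdW / P_ideal ≈ 1.038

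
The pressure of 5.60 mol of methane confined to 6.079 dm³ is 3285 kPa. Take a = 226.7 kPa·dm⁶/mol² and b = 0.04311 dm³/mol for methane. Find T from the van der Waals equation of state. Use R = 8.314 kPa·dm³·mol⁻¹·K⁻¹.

T ≈ 436.0 K

T = (P + a n²/V²)(V − nb)/(nR)
P + a n²/V² = 3285 + (226.7)(5.60)²/(6.079)² = 3477.4 kPa
V − nb = 6.079 − (5.60)(0.04311) = 5.8376 dm³
T = (3477.4)(5.8376)/((5.60)(8.314)) = 436.0 K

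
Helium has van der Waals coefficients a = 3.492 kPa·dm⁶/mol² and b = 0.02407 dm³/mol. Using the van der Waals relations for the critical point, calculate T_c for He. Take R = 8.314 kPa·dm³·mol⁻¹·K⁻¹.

T_c ≈ 5.170 K

For a van der Waals gas, T_c = 8a/(27Rb).
T_c = 8×3.492/(27×8.314×0.02407) = 27.936/5.4032 = 5.170 K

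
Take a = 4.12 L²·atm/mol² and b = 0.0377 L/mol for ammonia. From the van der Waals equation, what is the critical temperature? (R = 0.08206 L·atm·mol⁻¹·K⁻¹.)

For a van der Waals gas, T_c = 8a/(27Rb).
T_c = 8×4.12/(27×0.08206×0.0377) = 32.960/0.083529 = 394.6 K

T_c ≈ 394.6 K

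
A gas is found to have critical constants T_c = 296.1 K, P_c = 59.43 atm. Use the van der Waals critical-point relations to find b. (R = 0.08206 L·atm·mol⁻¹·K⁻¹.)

From T_c = 8a/(27Rb) and P_c = a/(27b²): b = R T_c/(8 P_c).
b = (0.08206)(296.1)/(8×59.43) = 24.298/475.44 = 0.05111 L/mol

b ≈ 0.05111 L/mol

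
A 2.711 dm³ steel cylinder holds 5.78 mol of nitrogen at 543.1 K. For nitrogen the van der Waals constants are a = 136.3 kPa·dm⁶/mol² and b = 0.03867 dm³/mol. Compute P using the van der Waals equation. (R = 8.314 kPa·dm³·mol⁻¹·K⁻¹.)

P ≈ 9872 kPa

P = nRT/(V − nb) − a n²/V²
nRT/(V − nb) = (5.78)(8.314)(543.1)/(2.711 − 5.78×0.03867) = 26099/2.4875 = 10492 kPa
a n²/V² = (136.3)(5.78)²/(2.711)² = 619.57 kPa
P = 10492 − 619.57 = 9872 kPa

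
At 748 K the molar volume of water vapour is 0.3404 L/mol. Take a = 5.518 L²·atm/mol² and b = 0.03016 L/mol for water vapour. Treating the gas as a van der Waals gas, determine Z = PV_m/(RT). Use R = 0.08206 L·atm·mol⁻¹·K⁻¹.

P = RT/(V_m − b) − a/V_m² = (0.08206)(748)/(0.3404 − 0.03016) − 5.518/(0.3404)²
  = 61.381/0.31024 − 47.621 = 197.85 − 47.621 = 150.23 atm
Z = PV_m/(RT) = (150.23)(0.3404)/((0.08206)(748)) = 51.138/61.381 = 0.8331

Z ≈ 0.8331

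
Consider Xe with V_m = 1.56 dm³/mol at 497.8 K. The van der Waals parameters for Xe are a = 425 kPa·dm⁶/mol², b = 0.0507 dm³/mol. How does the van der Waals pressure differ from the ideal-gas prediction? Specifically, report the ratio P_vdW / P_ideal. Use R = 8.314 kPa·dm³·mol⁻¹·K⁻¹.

P_vdW / P_ideal ≈ 0.9678

Ideal: P_ideal = RT/V_m = (8.314)(497.8)/1.56 = 2653.02 kPa
vdW: P = RT/(V_m − b) − a/V_m² = 4138.71/1.50930 − 425/2.43360 = 2742.14 − 174.638 = 2567.50 kPa
Ratio = 2567.50/2653.02 = 0.9678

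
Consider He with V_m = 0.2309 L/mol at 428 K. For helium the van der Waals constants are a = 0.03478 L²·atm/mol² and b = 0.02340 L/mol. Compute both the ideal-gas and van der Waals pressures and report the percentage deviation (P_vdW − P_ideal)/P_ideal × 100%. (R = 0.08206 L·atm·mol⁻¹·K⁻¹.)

10.85 %

Ideal: P_ideal = RT/V_m = (0.08206)(428)/0.2309 = 152.108 atm
vdW: P = RT/(V_m − b) − a/V_m² = 35.1217/0.207500 − 0.03478/0.0533148 = 169.261 − 0.652352 = 168.609 atm
% deviation = (168.609 − 152.108)/152.108 × 100% = 10.85%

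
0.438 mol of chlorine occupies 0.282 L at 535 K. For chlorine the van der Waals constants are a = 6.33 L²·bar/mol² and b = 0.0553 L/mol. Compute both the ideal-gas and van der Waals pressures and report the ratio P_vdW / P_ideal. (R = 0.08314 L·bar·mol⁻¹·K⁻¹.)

Ideal: P_ideal = nRT/V = (0.438)(0.08314)(535)/0.282 = 69.0858 bar
vdW: P = nRT/(V − nb) − a n²/V² = 19.4822/0.257779 − 1.21437/0.0795240 = 75.5771 − 15.2705 = 60.3066 bar
Ratio = 60.3066/69.0858 = 0.8729

P_vdW / P_ideal ≈ 0.8729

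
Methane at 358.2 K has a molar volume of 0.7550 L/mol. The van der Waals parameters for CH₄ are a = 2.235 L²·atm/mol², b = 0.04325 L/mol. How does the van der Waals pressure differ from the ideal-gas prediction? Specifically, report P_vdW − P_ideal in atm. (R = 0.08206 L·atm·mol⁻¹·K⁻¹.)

Ideal: P_ideal = RT/V_m = (0.08206)(358.2)/0.7550 = 38.9323 atm
vdW: P = RT/(V_m − b) − a/V_m² = 29.3939/0.711750 − 2.235/0.570025 = 41.2981 − 3.92088 = 37.3772 atm
ΔP = 37.3772 − 38.9323 = -1.555 atm

ΔP ≈ -1.555 atm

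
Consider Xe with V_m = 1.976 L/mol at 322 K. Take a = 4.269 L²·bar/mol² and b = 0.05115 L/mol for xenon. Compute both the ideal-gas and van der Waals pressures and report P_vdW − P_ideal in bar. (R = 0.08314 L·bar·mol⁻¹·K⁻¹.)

ΔP ≈ -0.733 bar

Ideal: P_ideal = RT/V_m = (0.08314)(322)/1.976 = 13.5481 bar
vdW: P = RT/(V_m − b) − a/V_m² = 26.7711/1.92485 − 4.269/3.90458 = 13.9081 − 1.09333 = 12.8148 bar
ΔP = 12.8148 − 13.5481 = -0.733 bar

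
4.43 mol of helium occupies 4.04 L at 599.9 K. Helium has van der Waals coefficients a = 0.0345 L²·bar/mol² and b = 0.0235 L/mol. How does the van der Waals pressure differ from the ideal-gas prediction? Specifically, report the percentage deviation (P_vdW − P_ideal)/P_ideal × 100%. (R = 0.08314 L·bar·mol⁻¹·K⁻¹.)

2.57 %

Ideal: P_ideal = nRT/V = (4.43)(0.08314)(599.9)/4.04 = 54.6904 bar
vdW: P = nRT/(V − nb) − a n²/V² = 220.949/3.93590 − 0.677059/16.3216 = 56.1368 − 0.0414824 = 56.0953 bar
% deviation = (56.0953 − 54.6904)/54.6904 × 100% = 2.57%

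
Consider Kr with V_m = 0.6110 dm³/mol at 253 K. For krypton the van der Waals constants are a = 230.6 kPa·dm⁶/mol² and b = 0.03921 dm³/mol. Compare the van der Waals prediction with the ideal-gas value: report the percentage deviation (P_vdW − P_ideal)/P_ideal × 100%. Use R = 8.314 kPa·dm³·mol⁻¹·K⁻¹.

-11.09 %

Ideal: P_ideal = RT/V_m = (8.314)(253)/0.6110 = 3442.62 kPa
vdW: P = RT/(V_m − b) − a/V_m² = 2103.44/0.571790 − 230.6/0.373321 = 3678.69 − 617.699 = 3060.99 kPa
% deviation = (3060.99 − 3442.62)/3442.62 × 100% = -11.09%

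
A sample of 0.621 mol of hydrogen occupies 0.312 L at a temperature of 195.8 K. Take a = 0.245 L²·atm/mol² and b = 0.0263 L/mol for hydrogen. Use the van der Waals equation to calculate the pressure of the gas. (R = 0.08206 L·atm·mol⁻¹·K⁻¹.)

P = nRT/(V − nb) − a n²/V²
nRT/(V − nb) = (0.621)(0.08206)(195.8)/(0.312 − 0.621×0.0263) = 9.9778/0.29567 = 33.746 atm
a n²/V² = (0.245)(0.621)²/(0.312)² = 0.97060 atm
P = 33.746 − 0.97060 = 32.78 atm

P ≈ 32.78 atm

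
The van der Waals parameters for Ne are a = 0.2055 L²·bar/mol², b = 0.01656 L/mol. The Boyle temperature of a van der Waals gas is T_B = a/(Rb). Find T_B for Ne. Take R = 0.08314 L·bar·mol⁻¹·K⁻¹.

T_B ≈ 149.3 K

For a van der Waals gas the second virial coefficient B₂ = b − a/(RT) vanishes at T_B = a/(Rb).
T_B = 0.2055/(0.08314×0.01656) = 0.2055/0.0013768 = 149.3 K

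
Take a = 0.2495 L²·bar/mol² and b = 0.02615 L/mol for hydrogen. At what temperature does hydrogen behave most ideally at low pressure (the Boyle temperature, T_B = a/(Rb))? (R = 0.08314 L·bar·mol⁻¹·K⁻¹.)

T_B ≈ 114.8 K

For a van der Waals gas the second virial coefficient B₂ = b − a/(RT) vanishes at T_B = a/(Rb).
T_B = 0.2495/(0.08314×0.02615) = 0.2495/0.0021741 = 114.8 K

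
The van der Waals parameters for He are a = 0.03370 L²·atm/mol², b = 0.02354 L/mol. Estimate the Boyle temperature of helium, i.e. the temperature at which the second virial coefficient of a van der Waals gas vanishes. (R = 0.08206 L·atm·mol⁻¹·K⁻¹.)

For a van der Waals gas the second virial coefficient B₂ = b − a/(RT) vanishes at T_B = a/(Rb).
T_B = 0.03370/(0.08206×0.02354) = 0.03370/0.0019317 = 17.45 K

T_B ≈ 17.45 K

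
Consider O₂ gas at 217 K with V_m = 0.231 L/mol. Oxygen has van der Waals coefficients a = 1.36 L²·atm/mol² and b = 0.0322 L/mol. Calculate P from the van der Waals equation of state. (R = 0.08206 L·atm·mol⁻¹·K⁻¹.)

P = RT/(V_m − b) − a/V_m²
RT/(V_m − b) = (0.08206)(217)/(0.231 − 0.0322) = 17.807/0.19880 = 89.572 atm
a/V_m² = 1.36/(0.231)² = 25.487 atm
P = 89.572 − 25.487 = 64.09 atm

P ≈ 64.09 atm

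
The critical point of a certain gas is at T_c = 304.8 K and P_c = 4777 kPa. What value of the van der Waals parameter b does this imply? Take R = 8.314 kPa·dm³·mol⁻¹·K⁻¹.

b ≈ 0.06631 dm³/mol

From T_c = 8a/(27Rb) and P_c = a/(27b²): b = R T_c/(8 P_c).
b = (8.314)(304.8)/(8×4777) = 2534.1/38216 = 0.06631 dm³/mol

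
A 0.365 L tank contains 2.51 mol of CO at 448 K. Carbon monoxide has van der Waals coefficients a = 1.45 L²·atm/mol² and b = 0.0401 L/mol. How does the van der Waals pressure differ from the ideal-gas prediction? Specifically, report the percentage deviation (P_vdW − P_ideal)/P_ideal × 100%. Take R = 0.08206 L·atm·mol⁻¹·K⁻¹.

Ideal: P_ideal = nRT/V = (2.51)(0.08206)(448)/0.365 = 252.808 atm
vdW: P = nRT/(V − nb) − a n²/V² = 92.2748/0.264349 − 9.13515/0.133225 = 349.064 − 68.5693 = 280.495 atm
% deviation = (280.495 − 252.808)/252.808 × 100% = 10.95%

10.95 %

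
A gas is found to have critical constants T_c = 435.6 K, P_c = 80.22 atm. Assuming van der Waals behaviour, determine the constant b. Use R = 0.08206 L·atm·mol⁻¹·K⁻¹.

From T_c = 8a/(27Rb) and P_c = a/(27b²): b = R T_c/(8 P_c).
b = (0.08206)(435.6)/(8×80.22) = 35.745/641.76 = 0.05570 L/mol

b ≈ 0.05570 L/mol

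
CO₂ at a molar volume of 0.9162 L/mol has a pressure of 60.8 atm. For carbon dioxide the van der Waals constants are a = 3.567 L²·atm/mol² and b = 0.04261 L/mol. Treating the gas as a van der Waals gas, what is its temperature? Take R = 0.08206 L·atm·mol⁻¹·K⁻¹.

T ≈ 692.5 K

T = (P + a/V_m²)(V_m − b)/R
P + a/V_m² = 60.8 + 3.567/(0.9162)² = 65.049 atm
V_m − b = 0.9162 − 0.04261 = 0.87359 L/mol
T = (65.049)(0.87359)/0.08206 = 692.5 K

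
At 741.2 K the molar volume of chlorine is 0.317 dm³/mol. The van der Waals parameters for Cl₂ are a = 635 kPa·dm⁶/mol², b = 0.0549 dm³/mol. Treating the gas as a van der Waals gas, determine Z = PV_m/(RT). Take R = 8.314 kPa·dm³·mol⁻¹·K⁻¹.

Z ≈ 0.8844

P = RT/(V_m − b) − a/V_m² = (8.314)(741.2)/(0.317 − 0.0549) − 635/(0.317)²
  = 6162.3/0.26210 − 6319.1 = 23511 − 6319.1 = 17192 kPa
Z = PV_m/(RT) = (17192)(0.317)/((8.314)(741.2)) = 5449.9/6162.3 = 0.8844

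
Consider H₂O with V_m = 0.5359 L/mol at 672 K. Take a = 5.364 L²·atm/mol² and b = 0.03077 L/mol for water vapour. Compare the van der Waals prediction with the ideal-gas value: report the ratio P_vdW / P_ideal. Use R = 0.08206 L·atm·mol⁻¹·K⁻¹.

P_vdW / P_ideal ≈ 0.8794

Ideal: P_ideal = RT/V_m = (0.08206)(672)/0.5359 = 102.900 atm
vdW: P = RT/(V_m − b) − a/V_m² = 55.1443/0.505130 − 5.364/0.287189 = 109.169 − 18.6776 = 90.491 atm
Ratio = 90.491/102.900 = 0.8794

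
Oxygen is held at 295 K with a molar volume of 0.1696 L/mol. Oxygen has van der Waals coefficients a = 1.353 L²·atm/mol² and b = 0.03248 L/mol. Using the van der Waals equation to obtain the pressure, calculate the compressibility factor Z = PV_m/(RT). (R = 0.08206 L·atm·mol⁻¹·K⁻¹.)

P = RT/(V_m − b) − a/V_m² = (0.08206)(295)/(0.1696 − 0.03248) − 1.353/(0.1696)²
  = 24.208/0.13712 − 47.038 = 176.55 − 47.038 = 129.51 atm
Z = PV_m/(RT) = (129.51)(0.1696)/((0.08206)(295)) = 21.965/24.208 = 0.9073

Z ≈ 0.9073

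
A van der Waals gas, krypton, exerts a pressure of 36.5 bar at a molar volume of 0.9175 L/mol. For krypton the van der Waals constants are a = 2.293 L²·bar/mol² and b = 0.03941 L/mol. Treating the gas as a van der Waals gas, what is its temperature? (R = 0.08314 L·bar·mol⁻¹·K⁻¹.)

T ≈ 414.3 K

T = (P + a/V_m²)(V_m − b)/R
P + a/V_m² = 36.5 + 2.293/(0.9175)² = 39.224 bar
V_m − b = 0.9175 − 0.03941 = 0.87809 L/mol
T = (39.224)(0.87809)/0.08314 = 414.3 K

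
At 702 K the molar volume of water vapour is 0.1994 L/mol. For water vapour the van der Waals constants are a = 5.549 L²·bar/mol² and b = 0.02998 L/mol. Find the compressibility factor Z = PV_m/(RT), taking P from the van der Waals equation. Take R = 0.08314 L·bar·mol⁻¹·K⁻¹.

P = RT/(V_m − b) − a/V_m² = (0.08314)(702)/(0.1994 − 0.02998) − 5.549/(0.1994)²
  = 58.364/0.16942 − 139.56 = 344.49 − 139.56 = 204.93 bar
Z = PV_m/(RT) = (204.93)(0.1994)/((0.08314)(702)) = 40.863/58.364 = 0.7001

Z ≈ 0.7001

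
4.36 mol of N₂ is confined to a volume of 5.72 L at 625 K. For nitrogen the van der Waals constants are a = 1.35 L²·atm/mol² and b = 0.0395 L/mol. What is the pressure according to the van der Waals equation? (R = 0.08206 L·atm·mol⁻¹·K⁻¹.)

P = nRT/(V − nb) − a n²/V²
nRT/(V − nb) = (4.36)(0.08206)(625)/(5.72 − 4.36×0.0395) = 223.61/5.5478 = 40.306 atm
a n²/V² = (1.35)(4.36)²/(5.72)² = 0.78436 atm
P = 40.306 − 0.78436 = 39.52 atm

P ≈ 39.52 atm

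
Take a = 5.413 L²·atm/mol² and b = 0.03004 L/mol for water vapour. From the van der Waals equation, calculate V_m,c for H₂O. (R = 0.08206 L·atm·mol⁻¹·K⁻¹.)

For a van der Waals gas, V_m,c = 3b.
V_m,c = 3×0.03004 = 0.09012 L/mol

V_m,c ≈ 0.09012 L/mol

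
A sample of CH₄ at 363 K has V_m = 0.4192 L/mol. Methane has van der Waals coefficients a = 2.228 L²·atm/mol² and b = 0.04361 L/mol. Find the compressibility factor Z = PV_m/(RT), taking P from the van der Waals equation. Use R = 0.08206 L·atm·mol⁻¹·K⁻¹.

P = RT/(V_m − b) − a/V_m² = (0.08206)(363)/(0.4192 − 0.04361) − 2.228/(0.4192)²
  = 29.788/0.37559 − 12.679 = 79.310 − 12.679 = 66.631 atm
Z = PV_m/(RT) = (66.631)(0.4192)/((0.08206)(363)) = 27.932/29.788 = 0.9377

Z ≈ 0.9377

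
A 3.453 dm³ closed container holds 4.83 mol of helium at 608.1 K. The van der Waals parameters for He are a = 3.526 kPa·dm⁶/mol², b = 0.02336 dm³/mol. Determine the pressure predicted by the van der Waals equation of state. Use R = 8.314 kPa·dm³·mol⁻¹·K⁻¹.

P = nRT/(V − nb) − a n²/V²
nRT/(V − nb) = (4.83)(8.314)(608.1)/(3.453 − 4.83×0.02336) = 24419/3.3402 = 7310.6 kPa
a n²/V² = (3.526)(4.83)²/(3.453)² = 6.8990 kPa
P = 7310.6 − 6.8990 = 7304 kPa

P ≈ 7304 kPa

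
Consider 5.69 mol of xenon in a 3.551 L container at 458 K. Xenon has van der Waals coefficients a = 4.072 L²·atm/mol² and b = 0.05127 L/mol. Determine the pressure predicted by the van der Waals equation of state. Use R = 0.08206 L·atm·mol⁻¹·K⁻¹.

P ≈ 55.16 atm

P = nRT/(V − nb) − a n²/V²
nRT/(V − nb) = (5.69)(0.08206)(458)/(3.551 − 5.69×0.05127) = 213.85/3.2593 = 65.612 atm
a n²/V² = (4.072)(5.69)²/(3.551)² = 10.455 atm
P = 65.612 − 10.455 = 55.16 atm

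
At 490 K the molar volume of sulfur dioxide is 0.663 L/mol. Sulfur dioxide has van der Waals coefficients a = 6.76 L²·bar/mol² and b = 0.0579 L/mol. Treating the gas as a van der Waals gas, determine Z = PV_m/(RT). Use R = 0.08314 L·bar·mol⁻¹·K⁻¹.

Z ≈ 0.8454

P = RT/(V_m − b) − a/V_m² = (0.08314)(490)/(0.663 − 0.0579) − 6.76/(0.663)²
  = 40.739/0.60510 − 15.379 = 67.326 − 15.379 = 51.947 bar
Z = PV_m/(RT) = (51.947)(0.663)/((0.08314)(490)) = 34.441/40.739 = 0.8454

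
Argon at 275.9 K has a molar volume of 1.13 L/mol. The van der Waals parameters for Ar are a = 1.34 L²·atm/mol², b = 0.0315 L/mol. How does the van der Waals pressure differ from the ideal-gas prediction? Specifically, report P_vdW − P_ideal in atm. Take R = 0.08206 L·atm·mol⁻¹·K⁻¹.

Ideal: P_ideal = RT/V_m = (0.08206)(275.9)/1.13 = 20.0357 atm
vdW: P = RT/(V_m − b) − a/V_m² = 22.6404/1.09850 − 1.34/1.27690 = 20.6103 − 1.04942 = 19.5609 atm
ΔP = 19.5609 − 20.0357 = -0.475 atm

ΔP ≈ -0.475 atm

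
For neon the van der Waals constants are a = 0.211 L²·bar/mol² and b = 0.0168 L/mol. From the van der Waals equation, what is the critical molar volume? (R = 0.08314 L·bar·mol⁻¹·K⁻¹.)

V_m,c ≈ 0.05040 L/mol

For a van der Waals gas, V_m,c = 3b.
V_m,c = 3×0.0168 = 0.05040 L/mol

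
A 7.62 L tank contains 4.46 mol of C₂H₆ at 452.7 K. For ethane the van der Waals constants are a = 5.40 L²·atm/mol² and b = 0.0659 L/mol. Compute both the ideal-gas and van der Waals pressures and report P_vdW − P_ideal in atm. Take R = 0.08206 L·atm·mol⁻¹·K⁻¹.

ΔP ≈ -0.978 atm

Ideal: P_ideal = nRT/V = (4.46)(0.08206)(452.7)/7.62 = 21.7431 atm
vdW: P = nRT/(V − nb) − a n²/V² = 165.683/7.32609 − 107.415/58.0644 = 22.6155 − 1.84993 = 20.7656 atm
ΔP = 20.7656 − 21.7431 = -0.978 atm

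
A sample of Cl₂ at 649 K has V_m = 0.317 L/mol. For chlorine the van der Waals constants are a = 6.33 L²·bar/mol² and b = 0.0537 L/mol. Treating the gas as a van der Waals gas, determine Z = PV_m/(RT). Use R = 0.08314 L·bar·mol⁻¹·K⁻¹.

Z ≈ 0.8339

P = RT/(V_m − b) − a/V_m² = (0.08314)(649)/(0.317 − 0.0537) − 6.33/(0.317)²
  = 53.958/0.26330 − 62.992 = 204.93 − 62.992 = 141.94 bar
Z = PV_m/(RT) = (141.94)(0.317)/((0.08314)(649)) = 44.995/53.958 = 0.8339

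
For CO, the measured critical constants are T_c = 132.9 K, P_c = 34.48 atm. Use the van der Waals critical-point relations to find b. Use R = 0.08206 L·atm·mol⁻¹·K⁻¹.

From T_c = 8a/(27Rb) and P_c = a/(27b²): b = R T_c/(8 P_c).
b = (0.08206)(132.9)/(8×34.48) = 10.906/275.84 = 0.03954 L/mol

b ≈ 0.03954 L/mol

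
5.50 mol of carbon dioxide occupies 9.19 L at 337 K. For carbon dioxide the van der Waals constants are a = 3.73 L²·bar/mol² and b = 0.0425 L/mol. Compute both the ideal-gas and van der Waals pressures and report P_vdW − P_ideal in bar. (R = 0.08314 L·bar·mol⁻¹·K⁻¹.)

ΔP ≈ -0.898 bar

Ideal: P_ideal = nRT/V = (5.50)(0.08314)(337)/9.19 = 16.7682 bar
vdW: P = nRT/(V − nb) − a n²/V² = 154.100/8.95625 − 112.833/84.4561 = 17.2059 − 1.33600 = 15.8699 bar
ΔP = 15.8699 − 16.7682 = -0.898 bar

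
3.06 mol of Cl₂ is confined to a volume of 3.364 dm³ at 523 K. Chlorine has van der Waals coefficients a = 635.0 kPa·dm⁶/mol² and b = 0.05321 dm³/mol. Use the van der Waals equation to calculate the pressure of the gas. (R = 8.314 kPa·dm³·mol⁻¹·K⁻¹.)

P = nRT/(V − nb) − a n²/V²
nRT/(V − nb) = (3.06)(8.314)(523)/(3.364 − 3.06×0.05321) = 13306/3.2012 = 4156.6 kPa
a n²/V² = (635.0)(3.06)²/(3.364)² = 525.42 kPa
P = 4156.6 − 525.42 = 3631 kPa

P ≈ 3631 kPa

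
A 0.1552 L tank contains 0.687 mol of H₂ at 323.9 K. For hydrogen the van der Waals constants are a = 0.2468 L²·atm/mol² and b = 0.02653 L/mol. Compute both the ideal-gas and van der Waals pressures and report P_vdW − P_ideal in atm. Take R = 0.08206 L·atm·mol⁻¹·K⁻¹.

Ideal: P_ideal = nRT/V = (0.687)(0.08206)(323.9)/0.1552 = 117.654 atm
vdW: P = nRT/(V − nb) − a n²/V² = 18.2599/0.136974 − 0.116482/0.0240870 = 133.309 − 4.83589 = 128.473 atm
ΔP = 128.473 − 117.654 = 10.82 atm

ΔP ≈ 10.82 atm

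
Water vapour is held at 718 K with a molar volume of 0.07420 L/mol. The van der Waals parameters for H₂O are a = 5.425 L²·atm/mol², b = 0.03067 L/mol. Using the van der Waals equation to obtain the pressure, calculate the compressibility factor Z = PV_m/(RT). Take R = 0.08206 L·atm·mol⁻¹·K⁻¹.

Z ≈ 0.4637

P = RT/(V_m − b) − a/V_m² = (0.08206)(718)/(0.07420 − 0.03067) − 5.425/(0.07420)²
  = 58.919/0.043530 − 985.35 = 1353.5 − 985.35 = 368.2 atm
Z = PV_m/(RT) = (368.2)(0.07420)/((0.08206)(718)) = 27.320/58.919 = 0.4637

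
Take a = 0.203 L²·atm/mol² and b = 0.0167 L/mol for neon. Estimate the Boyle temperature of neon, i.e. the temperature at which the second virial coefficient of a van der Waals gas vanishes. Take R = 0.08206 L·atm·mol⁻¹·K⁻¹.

T_B ≈ 148.1 K

For a van der Waals gas the second virial coefficient B₂ = b − a/(RT) vanishes at T_B = a/(Rb).
T_B = 0.203/(0.08206×0.0167) = 0.203/0.0013704 = 148.1 K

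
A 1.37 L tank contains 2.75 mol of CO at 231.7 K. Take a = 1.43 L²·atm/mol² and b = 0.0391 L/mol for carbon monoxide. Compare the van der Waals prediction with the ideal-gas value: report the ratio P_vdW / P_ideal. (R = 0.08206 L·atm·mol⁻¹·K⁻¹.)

Ideal: P_ideal = nRT/V = (2.75)(0.08206)(231.7)/1.37 = 38.1654 atm
vdW: P = nRT/(V − nb) − a n²/V² = 52.2866/1.26248 − 10.8144/1.87690 = 41.4158 − 5.76184 = 35.6540 atm
Ratio = 35.6540/38.1654 = 0.9342

P_vdW / P_ideal ≈ 0.9342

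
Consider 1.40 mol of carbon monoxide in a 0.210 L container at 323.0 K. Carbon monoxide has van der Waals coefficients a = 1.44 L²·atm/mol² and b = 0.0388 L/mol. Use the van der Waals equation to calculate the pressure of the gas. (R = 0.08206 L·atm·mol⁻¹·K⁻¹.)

P = nRT/(V − nb) − a n²/V²
nRT/(V − nb) = (1.40)(0.08206)(323.0)/(0.210 − 1.40×0.0388) = 37.108/0.15568 = 238.36 atm
a n²/V² = (1.44)(1.40)²/(0.210)² = 64.000 atm
P = 238.36 − 64.000 = 174.4 atm

P ≈ 174.4 atm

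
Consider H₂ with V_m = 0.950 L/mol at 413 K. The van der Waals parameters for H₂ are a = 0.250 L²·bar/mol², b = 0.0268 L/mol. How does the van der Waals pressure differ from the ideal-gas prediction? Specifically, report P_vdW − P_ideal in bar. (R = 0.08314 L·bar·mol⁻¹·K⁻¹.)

ΔP ≈ 0.772 bar

Ideal: P_ideal = RT/V_m = (0.08314)(413)/0.950 = 36.1440 bar
vdW: P = RT/(V_m − b) − a/V_m² = 34.3368/0.923200 − 0.250/0.902500 = 37.1932 − 0.277008 = 36.9162 bar
ΔP = 36.9162 − 36.1440 = 0.772 bar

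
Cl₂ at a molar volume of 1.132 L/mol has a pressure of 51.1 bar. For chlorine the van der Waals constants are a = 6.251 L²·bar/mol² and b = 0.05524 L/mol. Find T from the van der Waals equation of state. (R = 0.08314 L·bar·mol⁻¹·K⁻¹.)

T = (P + a/V_m²)(V_m − b)/R
P + a/V_m² = 51.1 + 6.251/(1.132)² = 55.978 bar
V_m − b = 1.132 − 0.05524 = 1.0768 L/mol
T = (55.978)(1.0768)/0.08314 = 725.0 K

T ≈ 725.0 K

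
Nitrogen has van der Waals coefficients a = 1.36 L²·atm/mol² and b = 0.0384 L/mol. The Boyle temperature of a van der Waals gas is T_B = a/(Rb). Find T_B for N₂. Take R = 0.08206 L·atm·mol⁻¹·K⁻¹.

For a van der Waals gas the second virial coefficient B₂ = b − a/(RT) vanishes at T_B = a/(Rb).
T_B = 1.36/(0.08206×0.0384) = 1.36/0.0031511 = 431.6 K

T_B ≈ 431.6 K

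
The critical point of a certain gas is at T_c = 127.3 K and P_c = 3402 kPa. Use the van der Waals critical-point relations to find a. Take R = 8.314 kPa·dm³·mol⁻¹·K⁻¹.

From T_c = 8a/(27Rb) and P_c = a/(27b²): a = 27 R² T_c²/(64 P_c).
a = 27×(8.314)²×(127.3)²/(64×3402) = 30244096/217728 = 138.9 kPa·dm⁶/mol²

a ≈ 138.9 kPa·dm⁶/mol²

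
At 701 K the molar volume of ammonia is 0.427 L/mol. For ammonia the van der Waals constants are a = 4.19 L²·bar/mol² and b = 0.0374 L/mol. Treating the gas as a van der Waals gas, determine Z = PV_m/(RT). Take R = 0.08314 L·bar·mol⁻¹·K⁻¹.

P = RT/(V_m − b) − a/V_m² = (0.08314)(701)/(0.427 − 0.0374) − 4.19/(0.427)²
  = 58.281/0.38960 − 22.980 = 149.59 − 22.980 = 126.61 bar
Z = PV_m/(RT) = (126.61)(0.427)/((0.08314)(701)) = 54.062/58.281 = 0.9276

Z ≈ 0.9276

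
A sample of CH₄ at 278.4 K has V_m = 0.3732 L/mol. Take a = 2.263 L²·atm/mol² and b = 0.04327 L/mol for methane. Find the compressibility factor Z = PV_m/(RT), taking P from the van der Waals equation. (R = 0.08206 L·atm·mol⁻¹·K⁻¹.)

P = RT/(V_m − b) − a/V_m² = (0.08206)(278.4)/(0.3732 − 0.04327) − 2.263/(0.3732)²
  = 22.846/0.32993 − 16.248 = 69.245 − 16.248 = 52.997 atm
Z = PV_m/(RT) = (52.997)(0.3732)/((0.08206)(278.4)) = 19.778/22.846 = 0.8657

Z ≈ 0.8657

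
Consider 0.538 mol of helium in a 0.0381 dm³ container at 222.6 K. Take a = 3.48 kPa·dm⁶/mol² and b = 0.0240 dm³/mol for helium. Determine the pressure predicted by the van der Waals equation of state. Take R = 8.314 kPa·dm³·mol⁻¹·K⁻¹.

P = nRT/(V − nb) − a n²/V²
nRT/(V − nb) = (0.538)(8.314)(222.6)/(0.0381 − 0.538×0.0240) = 995.67/0.025188 = 39530 kPa
a n²/V² = (3.48)(0.538)²/(0.0381)² = 693.90 kPa
P = 39530 − 693.90 = 38836 kPa

P ≈ 38836 kPa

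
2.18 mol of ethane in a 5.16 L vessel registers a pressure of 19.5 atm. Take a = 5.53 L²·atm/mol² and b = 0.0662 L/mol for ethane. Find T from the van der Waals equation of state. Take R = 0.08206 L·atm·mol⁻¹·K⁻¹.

T ≈ 574.4 K

T = (P + a n²/V²)(V − nb)/(nR)
P + a n²/V² = 19.5 + (5.53)(2.18)²/(5.16)² = 20.487 atm
V − nb = 5.16 − (2.18)(0.0662) = 5.0157 L
T = (20.487)(5.0157)/((2.18)(0.08206)) = 574.4 K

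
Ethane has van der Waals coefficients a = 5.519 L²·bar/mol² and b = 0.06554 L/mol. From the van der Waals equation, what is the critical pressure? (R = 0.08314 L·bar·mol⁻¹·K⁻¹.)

For a van der Waals gas, P_c = a/(27b²).
P_c = 5.519/(27×(0.06554)²) = 5.519/0.11598 = 47.59 bar

P_c ≈ 47.59 bar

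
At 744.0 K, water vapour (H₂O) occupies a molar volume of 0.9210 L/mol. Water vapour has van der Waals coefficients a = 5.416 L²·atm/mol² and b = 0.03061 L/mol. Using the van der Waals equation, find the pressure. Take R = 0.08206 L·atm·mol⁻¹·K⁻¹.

P = RT/(V_m − b) − a/V_m²
RT/(V_m − b) = (0.08206)(744.0)/(0.9210 − 0.03061) = 61.053/0.89039 = 68.569 atm
a/V_m² = 5.416/(0.9210)² = 6.3850 atm
P = 68.569 − 6.3850 = 62.18 atm

P ≈ 62.18 atm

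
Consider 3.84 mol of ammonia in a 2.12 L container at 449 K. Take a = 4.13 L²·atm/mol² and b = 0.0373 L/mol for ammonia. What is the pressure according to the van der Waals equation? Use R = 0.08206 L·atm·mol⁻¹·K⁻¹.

P ≈ 58.02 atm

P = nRT/(V − nb) − a n²/V²
nRT/(V − nb) = (3.84)(0.08206)(449)/(2.12 − 3.84×0.0373) = 141.48/1.9768 = 71.570 atm
a n²/V² = (4.13)(3.84)²/(2.12)² = 13.550 atm
P = 71.570 − 13.550 = 58.02 atm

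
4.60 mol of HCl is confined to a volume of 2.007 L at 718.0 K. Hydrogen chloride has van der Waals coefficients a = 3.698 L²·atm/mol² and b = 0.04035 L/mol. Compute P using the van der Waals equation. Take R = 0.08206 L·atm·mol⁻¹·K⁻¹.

P = nRT/(V − nb) − a n²/V²
nRT/(V − nb) = (4.60)(0.08206)(718.0)/(2.007 − 4.60×0.04035) = 271.03/1.8214 = 148.80 atm
a n²/V² = (3.698)(4.60)²/(2.007)² = 19.426 atm
P = 148.80 − 19.426 = 129.4 atm

P ≈ 129.4 atm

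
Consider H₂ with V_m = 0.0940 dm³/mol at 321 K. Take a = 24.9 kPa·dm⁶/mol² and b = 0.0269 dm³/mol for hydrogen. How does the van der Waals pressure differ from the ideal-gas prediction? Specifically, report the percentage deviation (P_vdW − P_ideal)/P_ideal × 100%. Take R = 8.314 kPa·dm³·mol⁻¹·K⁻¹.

Ideal: P_ideal = RT/V_m = (8.314)(321)/0.0940 = 28391.4 kPa
vdW: P = RT/(V_m − b) − a/V_m² = 2668.79/0.0671000 − 24.9/0.00883600 = 39773.3 − 2818.02 = 36955.3 kPa
% deviation = (36955.3 − 28391.4)/28391.4 × 100% = 30.16%

30.16 %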